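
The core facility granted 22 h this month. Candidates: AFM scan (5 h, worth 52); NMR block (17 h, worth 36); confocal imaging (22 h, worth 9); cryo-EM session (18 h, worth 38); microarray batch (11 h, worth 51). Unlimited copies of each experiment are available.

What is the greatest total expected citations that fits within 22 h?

208

Ranking by ratio (expected citations/h): AFM scan 10.40, microarray batch 4.64, NMR block 2.12.
Best packing: 4×AFM scan — 20 h, 208 total.
The spare 2 h is too small for any remaining experiment, and no exchange beats 208.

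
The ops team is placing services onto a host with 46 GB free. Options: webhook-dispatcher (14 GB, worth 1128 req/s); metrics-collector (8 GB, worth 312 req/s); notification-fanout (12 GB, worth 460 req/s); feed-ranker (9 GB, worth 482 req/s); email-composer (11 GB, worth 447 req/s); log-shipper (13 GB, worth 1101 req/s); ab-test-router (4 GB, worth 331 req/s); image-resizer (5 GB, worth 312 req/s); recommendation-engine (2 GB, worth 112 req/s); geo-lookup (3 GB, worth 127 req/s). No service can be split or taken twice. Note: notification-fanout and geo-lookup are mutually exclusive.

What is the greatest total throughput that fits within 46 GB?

The ratio heuristic lands on webhook-dispatcher + log-shipper + ab-test-router + image-resizer + recommendation-engine + geo-lookup (3111) but leaves 5 GB idle.
Dropping recommendation-engine and geo-lookup frees 5 GB; slotting in feed-ranker (9 GB) lifts the total to 3354 at 45 GB.
Next best is webhook-dispatcher + metrics-collector + log-shipper + ab-test-router + image-resizer + recommendation-engine at 3296 (46 GB) — short by 58.

3354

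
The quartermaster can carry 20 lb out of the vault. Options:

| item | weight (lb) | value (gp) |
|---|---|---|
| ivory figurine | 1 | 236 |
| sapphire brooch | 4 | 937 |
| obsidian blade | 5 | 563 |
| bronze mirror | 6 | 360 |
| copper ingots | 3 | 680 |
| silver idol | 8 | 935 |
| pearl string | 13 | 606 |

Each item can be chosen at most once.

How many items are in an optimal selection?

4

The maximum value within 20 lb is 3115.
sapphire brooch + obsidian blade + copper ingots + silver idol hits 3115 at 20 lb.
All optima have 4 items.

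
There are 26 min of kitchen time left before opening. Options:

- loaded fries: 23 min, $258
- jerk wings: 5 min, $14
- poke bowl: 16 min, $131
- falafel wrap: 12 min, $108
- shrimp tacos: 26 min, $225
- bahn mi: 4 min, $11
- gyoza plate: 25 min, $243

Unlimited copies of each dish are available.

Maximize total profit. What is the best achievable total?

258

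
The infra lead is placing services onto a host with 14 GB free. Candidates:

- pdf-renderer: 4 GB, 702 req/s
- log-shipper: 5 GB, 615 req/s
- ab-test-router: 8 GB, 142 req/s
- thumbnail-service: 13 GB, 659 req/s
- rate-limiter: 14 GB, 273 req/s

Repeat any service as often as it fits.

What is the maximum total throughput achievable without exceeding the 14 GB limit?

Density check — pdf-renderer 175.50, log-shipper 123.00, thumbnail-service 50.69, rate-limiter 19.50 are the best per GB.
Taking 3×pdf-renderer: 12 GB used, 2106 in throughput.
That's the maximum — no swap from here does better than 2106.

2106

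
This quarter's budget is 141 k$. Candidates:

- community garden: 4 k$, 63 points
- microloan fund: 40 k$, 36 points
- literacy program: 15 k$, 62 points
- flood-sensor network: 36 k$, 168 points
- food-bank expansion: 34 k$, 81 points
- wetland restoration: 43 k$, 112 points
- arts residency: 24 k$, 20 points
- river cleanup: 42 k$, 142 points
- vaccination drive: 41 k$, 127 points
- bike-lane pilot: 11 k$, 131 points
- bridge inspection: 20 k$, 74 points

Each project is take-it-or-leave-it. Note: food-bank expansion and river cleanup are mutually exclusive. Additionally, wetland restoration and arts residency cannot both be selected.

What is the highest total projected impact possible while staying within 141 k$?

640

Community garden + literacy program + flood-sensor network + river cleanup + bike-lane pilot + bridge inspection uses 128 of the 141 k$ and totals 640.
The spare 13 k$ is too small for any remaining project, and no feasible exchange beats 640.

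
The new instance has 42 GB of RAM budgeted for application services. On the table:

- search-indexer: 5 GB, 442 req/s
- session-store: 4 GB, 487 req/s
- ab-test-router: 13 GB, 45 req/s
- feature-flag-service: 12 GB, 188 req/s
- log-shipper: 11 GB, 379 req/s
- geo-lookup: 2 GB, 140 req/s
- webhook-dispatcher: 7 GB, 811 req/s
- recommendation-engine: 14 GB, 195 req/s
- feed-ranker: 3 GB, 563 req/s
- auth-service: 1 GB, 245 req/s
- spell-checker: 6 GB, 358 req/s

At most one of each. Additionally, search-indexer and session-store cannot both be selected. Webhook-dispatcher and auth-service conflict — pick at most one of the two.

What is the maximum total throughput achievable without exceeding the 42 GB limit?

Taking session-store + log-shipper + geo-lookup + webhook-dispatcher + feed-ranker + spell-checker: 33 GB used, 2738 in throughput.
That's the maximum — no feasible swap from here does better than 2738.

2738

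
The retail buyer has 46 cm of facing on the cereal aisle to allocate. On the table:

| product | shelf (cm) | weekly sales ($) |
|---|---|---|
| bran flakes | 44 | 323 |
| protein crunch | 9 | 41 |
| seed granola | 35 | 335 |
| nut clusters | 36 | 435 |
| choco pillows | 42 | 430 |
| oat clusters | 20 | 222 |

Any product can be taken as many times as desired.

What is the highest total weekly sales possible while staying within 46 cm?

Best packing: protein crunch + nut clusters — 45 cm, 476 total.

476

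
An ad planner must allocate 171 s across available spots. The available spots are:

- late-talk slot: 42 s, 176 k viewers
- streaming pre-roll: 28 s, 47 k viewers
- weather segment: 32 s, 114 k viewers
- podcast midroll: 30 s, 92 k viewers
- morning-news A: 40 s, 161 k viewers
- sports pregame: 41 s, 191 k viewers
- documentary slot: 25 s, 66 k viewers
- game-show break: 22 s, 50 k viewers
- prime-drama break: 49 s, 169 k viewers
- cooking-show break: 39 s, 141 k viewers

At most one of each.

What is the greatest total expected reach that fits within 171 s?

677

Greedy by ratio would take late-talk slot + morning-news A + sports pregame + cooking-show break: 162 s used, total 669.
Replace morning-news A with prime-drama break: the trade gains 8 net, giving 677 at 171 s.
No other feasible combination exceeds 677.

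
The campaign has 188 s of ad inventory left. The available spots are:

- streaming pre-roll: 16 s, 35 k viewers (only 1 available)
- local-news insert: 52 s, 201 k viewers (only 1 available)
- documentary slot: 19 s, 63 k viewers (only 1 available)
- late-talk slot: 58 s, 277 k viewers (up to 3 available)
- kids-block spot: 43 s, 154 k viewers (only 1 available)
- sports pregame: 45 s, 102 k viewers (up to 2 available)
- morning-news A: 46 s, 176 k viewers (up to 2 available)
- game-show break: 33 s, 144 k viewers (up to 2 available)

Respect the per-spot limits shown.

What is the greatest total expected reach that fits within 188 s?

By expected reach per s: late-talk slot 4.78, game-show break 4.36, local-news insert 3.87 lead.
A density-first pass picks 3×late-talk slot — 831 at 174 s.
Dropping late-talk slot frees 58 s; slotting in 2×game-show break (66 s) lifts the total to 842 at 182 s.
The spare 6 s is too small for any remaining spot, and no exchange beats 842.

842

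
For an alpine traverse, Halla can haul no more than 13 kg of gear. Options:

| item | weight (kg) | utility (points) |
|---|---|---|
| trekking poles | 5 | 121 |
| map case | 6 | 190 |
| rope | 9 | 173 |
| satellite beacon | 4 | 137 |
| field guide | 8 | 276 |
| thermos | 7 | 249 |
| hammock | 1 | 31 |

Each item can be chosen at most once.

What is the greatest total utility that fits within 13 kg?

444

Density check — thermos 35.57, field guide 34.50, satellite beacon 34.25, map case 31.67 are the best per kg.
Greedy by ratio would take satellite beacon + thermos + hammock: 12 kg used, total 417.
Dropping thermos frees 7 kg; slotting in field guide (8 kg) lifts the total to 444 at 13 kg.
No other feasible combination exceeds 444.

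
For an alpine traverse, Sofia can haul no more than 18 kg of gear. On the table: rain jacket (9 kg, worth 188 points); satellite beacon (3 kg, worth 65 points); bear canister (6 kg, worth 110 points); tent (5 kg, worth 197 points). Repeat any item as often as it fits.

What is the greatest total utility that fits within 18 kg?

Satellite beacon + 3×tent uses 18 of the 18 kg and totals 656.
Every other selection either busts 18 kg or fails to beat 656.

656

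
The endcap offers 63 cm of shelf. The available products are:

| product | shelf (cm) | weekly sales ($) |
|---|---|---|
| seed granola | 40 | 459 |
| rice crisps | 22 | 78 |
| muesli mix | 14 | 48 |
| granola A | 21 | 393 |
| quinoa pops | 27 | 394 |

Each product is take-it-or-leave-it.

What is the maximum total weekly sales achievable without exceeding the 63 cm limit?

Density check — granola A 18.71, quinoa pops 14.59, seed granola 11.47, rice crisps 3.55 are the best per cm.
The ratio heuristic lands on muesli mix + granola A + quinoa pops (835) but leaves 1 cm idle.
Dropping muesli mix and quinoa pops frees 41 cm; slotting in seed granola (40 cm) lifts the total to 852 at 61 cm.
Nothing else within 63 cm beats 852.

852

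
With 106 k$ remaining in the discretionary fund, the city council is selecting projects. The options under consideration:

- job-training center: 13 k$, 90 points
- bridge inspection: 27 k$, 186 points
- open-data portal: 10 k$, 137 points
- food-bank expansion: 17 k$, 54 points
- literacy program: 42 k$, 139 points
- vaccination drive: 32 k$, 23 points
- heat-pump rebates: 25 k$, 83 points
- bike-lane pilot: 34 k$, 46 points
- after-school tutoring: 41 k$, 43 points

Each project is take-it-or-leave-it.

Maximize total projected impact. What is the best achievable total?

552

A density-first pass picks job-training center + bridge inspection + open-data portal + food-bank expansion + heat-pump rebates — 550 at 92 k$.
The 42 k$ tied up in food-bank expansion and heat-pump rebates is better spent on literacy program — total rises to 552 (92 k$).
The closest alternative, job-training center + bridge inspection + open-data portal + food-bank expansion + heat-pump rebates, reaches only 550.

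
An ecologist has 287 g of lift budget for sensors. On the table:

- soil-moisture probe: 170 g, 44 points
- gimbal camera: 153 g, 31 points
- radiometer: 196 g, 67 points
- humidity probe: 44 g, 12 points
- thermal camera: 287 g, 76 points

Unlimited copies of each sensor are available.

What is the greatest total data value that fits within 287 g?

91

The ratio ordering already packs tightly: radiometer + 2×humidity probe, 284 g, 91.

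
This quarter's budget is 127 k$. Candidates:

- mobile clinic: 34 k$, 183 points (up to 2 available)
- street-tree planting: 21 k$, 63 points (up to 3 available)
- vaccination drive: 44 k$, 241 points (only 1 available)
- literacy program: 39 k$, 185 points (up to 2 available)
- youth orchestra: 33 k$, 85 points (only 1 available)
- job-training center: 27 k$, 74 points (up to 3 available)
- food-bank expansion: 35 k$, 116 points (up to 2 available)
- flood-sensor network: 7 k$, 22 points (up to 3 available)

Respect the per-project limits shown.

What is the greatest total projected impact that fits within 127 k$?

Density check — vaccination drive 5.48, mobile clinic 5.38, literacy program 4.74 are the best per k$.
Taking 2×mobile clinic + vaccination drive + 2×flood-sensor network: 126 k$ used, 651 in projected impact.
Nothing else within 127 k$ beats 651.

651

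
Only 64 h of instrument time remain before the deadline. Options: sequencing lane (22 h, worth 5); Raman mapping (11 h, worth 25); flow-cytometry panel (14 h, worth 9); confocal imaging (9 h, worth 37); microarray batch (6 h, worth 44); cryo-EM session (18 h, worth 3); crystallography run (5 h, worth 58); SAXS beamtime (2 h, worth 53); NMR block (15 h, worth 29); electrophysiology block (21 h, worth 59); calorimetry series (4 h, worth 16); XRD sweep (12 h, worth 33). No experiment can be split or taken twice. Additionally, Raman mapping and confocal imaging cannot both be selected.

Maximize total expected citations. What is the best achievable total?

By expected citations per h: SAXS beamtime 26.50, crystallography run 11.60, microarray batch 7.33, confocal imaging 4.11 lead.
Taking confocal imaging + microarray batch + crystallography run + SAXS beamtime + electrophysiology block + calorimetry series + XRD sweep: 59 h used, 300 in expected citations.

300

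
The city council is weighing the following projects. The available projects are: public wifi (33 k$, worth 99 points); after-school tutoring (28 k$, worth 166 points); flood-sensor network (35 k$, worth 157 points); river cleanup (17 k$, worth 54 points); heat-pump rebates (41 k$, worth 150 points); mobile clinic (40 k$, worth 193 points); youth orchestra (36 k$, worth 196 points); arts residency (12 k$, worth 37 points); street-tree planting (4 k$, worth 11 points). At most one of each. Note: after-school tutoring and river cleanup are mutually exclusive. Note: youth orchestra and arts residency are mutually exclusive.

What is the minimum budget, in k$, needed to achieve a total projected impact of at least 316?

63

Look for the lowest-budget combination reaching 316.
Taking after-school tutoring + flood-sensor network gives 323 (≥ 316) for 63 k$.
Below 63 k$ the best achievable stays under 316.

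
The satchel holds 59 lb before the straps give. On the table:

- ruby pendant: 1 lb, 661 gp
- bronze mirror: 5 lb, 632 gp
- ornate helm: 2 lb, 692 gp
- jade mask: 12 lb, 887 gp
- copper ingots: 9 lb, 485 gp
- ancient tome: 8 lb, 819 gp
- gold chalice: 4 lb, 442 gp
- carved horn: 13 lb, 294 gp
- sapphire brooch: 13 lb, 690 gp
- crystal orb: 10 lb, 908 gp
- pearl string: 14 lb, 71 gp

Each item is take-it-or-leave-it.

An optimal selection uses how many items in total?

Best achievable value is 5731.
For example ruby pendant + bronze mirror + ornate helm + jade mask + ancient tome + gold chalice + sapphire brooch + crystal orb achieves it, using 55 lb.
Any selection reaching 5731 contains exactly 8 items.

8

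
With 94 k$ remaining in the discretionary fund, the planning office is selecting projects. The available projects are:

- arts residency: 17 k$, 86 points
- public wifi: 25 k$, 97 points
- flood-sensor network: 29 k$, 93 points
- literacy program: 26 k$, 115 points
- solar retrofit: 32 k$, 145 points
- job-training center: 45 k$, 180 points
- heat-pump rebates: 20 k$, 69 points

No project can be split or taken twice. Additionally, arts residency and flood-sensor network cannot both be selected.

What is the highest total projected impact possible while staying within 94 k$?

Taking the top-ratio projects first gives arts residency + literacy program + solar retrofit for 346 (75 k$).
Replace literacy program with job-training center: the trade gains 65 net, giving 411 at 94 k$.

411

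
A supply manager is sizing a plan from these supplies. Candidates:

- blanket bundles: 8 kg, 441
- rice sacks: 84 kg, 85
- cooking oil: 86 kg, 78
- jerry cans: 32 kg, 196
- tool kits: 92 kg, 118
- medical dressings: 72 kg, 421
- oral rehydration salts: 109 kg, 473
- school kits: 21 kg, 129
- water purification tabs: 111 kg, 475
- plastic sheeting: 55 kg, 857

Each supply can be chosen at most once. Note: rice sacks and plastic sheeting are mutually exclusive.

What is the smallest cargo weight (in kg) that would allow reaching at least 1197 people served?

Minimise kg subject to total people served ≥ 1197.
blanket bundles + plastic sheeting: 1298 people served at 63 kg.
Below 63 kg the best achievable stays under 1197.

63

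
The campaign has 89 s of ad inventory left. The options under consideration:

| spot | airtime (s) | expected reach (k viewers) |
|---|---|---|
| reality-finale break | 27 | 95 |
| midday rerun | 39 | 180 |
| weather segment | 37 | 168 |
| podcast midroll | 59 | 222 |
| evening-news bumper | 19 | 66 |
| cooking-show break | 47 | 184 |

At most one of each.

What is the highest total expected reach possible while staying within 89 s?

Taking the top-ratio spots first gives midday rerun + weather segment for 348 (76 s).
Replace weather segment with cooking-show break: the trade gains 16 net, giving 364 at 86 s.
The closest alternative, weather segment + cooking-show break, reaches only 352.

364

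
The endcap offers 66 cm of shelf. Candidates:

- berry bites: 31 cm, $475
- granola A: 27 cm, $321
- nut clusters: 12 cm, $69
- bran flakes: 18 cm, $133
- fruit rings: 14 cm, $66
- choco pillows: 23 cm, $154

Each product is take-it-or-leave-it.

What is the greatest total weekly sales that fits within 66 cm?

796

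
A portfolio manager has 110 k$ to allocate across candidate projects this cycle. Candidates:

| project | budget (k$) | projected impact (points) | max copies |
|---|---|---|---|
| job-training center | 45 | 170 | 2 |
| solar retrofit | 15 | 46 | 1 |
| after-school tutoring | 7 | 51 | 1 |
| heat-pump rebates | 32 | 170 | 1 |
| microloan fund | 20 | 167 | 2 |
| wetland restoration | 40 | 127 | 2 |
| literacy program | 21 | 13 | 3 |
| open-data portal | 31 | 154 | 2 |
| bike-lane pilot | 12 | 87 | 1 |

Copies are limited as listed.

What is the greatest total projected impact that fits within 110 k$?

709

Filling by ratio: solar retrofit + after-school tutoring + heat-pump rebates + 2×microloan fund + bike-lane pilot for 688, with 4 k$ left unused.
The 27 k$ tied up in solar retrofit and bike-lane pilot is better spent on open-data portal — total rises to 709 (110 k$).
Every other selection either busts 110 k$ or exceeds an availability limit or fails to beat 709.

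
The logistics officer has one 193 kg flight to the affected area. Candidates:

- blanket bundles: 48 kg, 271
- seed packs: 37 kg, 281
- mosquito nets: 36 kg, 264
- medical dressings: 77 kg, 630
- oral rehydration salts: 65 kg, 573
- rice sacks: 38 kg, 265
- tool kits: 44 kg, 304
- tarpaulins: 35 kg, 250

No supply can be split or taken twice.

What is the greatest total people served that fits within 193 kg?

Filling by ratio: seed packs + medical dressings + oral rehydration salts for 1484, with 14 kg left unused.
Dropping seed packs frees 37 kg; slotting in tool kits (44 kg) lifts the total to 1507 at 186 kg.
An exhaustive check of the 256 subsets confirms 1507.

1507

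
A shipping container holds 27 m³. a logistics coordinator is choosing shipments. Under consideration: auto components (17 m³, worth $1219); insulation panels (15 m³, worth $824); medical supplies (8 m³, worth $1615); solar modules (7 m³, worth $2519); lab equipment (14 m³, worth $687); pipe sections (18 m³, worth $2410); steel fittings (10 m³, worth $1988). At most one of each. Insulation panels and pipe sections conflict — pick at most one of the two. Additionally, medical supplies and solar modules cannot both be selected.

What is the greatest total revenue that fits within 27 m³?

Solar modules + pipe sections uses 25 of the 27 m³ and totals 4929.
Next best is solar modules + steel fittings at 4507 (17 m³) — short by 422.

4929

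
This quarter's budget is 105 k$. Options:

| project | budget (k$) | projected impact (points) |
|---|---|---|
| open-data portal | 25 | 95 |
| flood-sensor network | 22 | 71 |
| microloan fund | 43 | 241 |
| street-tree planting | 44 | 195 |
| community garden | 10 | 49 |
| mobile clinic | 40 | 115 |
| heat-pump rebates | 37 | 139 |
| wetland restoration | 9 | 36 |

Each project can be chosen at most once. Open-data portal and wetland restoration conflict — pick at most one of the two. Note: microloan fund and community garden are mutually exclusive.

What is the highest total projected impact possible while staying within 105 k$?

Taking open-data portal + microloan fund + heat-pump rebates: 105 k$ used, 475 in projected impact.

475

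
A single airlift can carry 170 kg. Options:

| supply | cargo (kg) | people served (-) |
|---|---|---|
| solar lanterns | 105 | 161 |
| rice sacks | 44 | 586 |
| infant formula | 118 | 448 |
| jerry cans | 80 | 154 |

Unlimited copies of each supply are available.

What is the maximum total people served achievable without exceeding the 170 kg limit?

1758

The ratio ordering already packs tightly: 3×rice sacks, 132 kg, 1758.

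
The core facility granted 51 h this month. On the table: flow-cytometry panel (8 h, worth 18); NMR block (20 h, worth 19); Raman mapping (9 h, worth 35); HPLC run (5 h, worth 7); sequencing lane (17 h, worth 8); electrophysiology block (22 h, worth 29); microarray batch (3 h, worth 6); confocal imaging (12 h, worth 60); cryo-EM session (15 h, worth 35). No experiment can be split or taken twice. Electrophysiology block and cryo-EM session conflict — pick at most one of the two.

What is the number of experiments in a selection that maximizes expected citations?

5

Optimal total is 155.
For example flow-cytometry panel + Raman mapping + HPLC run + confocal imaging + cryo-EM session achieves it, using 49 h.
All optima have 5 experiments.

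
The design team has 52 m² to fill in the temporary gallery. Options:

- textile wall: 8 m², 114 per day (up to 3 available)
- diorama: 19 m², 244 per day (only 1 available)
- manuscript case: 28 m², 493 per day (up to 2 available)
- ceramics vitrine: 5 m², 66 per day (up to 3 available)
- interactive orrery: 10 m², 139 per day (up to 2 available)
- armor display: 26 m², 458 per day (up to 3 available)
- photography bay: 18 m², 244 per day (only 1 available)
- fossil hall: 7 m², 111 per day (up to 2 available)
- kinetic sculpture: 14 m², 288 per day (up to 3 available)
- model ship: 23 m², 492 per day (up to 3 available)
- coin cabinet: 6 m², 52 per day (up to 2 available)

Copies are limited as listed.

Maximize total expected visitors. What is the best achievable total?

1068

Taking the top-ratio exhibits first gives ceramics vitrine + 2×model ship for 1050 (51 m²).
The 28 m² tied up in ceramics vitrine and model ship is better spent on 2×kinetic sculpture — total rises to 1068 (51 m²).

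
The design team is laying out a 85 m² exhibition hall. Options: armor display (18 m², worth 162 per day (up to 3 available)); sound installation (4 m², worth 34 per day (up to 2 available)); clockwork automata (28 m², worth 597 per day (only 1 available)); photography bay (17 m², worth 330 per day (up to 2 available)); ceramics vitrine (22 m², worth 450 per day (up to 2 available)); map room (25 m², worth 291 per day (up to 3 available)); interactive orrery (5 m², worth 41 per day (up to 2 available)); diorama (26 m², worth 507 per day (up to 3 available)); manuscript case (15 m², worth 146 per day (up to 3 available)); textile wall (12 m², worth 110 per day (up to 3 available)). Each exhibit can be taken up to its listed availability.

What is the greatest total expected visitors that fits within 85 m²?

1707

The ratio heuristic lands on clockwork automata + 2×ceramics vitrine + textile wall (1607) but leaves 1 m² idle.
Replace ceramics vitrine and textile wall with 2×photography bay: the trade gains 100 net, giving 1707 at 84 m².
The spare 1 m² is too small for any remaining exhibit, and no exchange beats 1707.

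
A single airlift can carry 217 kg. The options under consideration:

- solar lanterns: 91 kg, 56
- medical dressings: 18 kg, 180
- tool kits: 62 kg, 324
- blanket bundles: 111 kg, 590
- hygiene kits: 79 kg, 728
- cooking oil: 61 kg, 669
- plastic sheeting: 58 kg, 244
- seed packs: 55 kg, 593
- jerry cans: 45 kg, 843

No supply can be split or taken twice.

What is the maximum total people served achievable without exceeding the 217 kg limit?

Ranking by ratio (people served/kg): jerry cans 18.73, cooking oil 10.97, seed packs 10.78.
A density-first pass picks medical dressings + cooking oil + seed packs + jerry cans — 2285 at 179 kg.
The 55 kg tied up in seed packs is better spent on hygiene kits — total rises to 2420 (203 kg).

2420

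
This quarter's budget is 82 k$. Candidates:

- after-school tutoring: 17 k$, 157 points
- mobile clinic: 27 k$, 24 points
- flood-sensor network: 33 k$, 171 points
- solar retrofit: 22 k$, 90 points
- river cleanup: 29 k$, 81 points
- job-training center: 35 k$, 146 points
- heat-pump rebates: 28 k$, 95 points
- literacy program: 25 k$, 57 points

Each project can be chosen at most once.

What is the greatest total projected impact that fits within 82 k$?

423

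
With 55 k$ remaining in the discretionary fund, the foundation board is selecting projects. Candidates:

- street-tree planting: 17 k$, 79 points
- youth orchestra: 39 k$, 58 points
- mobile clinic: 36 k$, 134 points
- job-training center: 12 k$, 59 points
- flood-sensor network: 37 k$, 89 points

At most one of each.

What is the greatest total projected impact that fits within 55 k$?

213

Taking the top-ratio projects first gives street-tree planting + job-training center for 138 (29 k$).
The 12 k$ tied up in job-training center is better spent on mobile clinic — total rises to 213 (53 k$).
An exhaustive check of the 32 subsets confirms 213.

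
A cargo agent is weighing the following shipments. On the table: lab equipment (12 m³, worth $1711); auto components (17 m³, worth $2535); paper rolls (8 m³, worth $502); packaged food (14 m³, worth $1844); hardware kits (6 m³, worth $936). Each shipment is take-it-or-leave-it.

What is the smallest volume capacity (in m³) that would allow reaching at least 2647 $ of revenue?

18

Need the lightest bundle worth ≥ 2647.
lab equipment + hardware kits reaches 2647 using 18 m³.
No combination under 18 m³ hits 2647.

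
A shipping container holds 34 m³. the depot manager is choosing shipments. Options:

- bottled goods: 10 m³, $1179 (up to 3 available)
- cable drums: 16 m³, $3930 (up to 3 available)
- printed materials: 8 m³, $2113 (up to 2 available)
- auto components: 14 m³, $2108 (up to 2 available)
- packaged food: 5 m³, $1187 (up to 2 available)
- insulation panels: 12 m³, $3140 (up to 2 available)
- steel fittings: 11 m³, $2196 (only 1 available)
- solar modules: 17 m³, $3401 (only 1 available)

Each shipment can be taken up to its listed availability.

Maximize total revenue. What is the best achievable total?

Ranking by ratio (revenue/m³): printed materials 264.12, insulation panels 261.67, cable drums 245.62, packaged food 237.40.
Greedy by ratio would take 2×printed materials + packaged food + insulation panels: 33 m³ used, total 8553.
The 16 m³ tied up in 2×printed materials is better spent on packaged food + insulation panels — total rises to 8654 (34 m³).

8654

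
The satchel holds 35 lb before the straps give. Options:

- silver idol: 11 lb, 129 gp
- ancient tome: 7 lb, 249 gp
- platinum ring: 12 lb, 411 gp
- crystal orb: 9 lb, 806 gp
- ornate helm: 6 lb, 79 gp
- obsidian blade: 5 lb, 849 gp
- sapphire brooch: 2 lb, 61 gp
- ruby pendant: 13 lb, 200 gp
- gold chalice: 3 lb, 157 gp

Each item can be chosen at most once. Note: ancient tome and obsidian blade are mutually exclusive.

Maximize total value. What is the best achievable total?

Density check — obsidian blade 169.80, crystal orb 89.56, gold chalice 52.33, ancient tome 35.57 are the best per lb.
Platinum ring + crystal orb + ornate helm + obsidian blade + gold chalice uses 35 of the 35 lb and totals 2302.

2302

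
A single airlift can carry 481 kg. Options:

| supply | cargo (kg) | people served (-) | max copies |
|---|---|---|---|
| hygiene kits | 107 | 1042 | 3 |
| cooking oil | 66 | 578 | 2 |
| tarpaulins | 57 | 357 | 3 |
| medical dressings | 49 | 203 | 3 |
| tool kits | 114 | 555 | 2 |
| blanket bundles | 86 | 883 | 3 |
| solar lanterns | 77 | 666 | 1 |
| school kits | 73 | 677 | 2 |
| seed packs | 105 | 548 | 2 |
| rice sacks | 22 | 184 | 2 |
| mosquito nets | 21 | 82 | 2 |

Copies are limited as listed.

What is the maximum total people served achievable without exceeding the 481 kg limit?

Density check — blanket bundles 10.27, hygiene kits 9.74, school kits 9.27, cooking oil 8.76 are the best per kg.
2×hygiene kits + 3×blanket bundles uses 472 of the 481 kg and totals 4733.

4733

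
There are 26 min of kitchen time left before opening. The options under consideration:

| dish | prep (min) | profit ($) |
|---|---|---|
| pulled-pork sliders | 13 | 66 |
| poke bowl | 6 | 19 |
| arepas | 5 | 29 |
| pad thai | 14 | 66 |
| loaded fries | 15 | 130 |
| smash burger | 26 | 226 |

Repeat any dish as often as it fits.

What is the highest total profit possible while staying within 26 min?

226

Smash burger uses 26 of the 26 min and totals 226.
No other feasible combination exceeds 226.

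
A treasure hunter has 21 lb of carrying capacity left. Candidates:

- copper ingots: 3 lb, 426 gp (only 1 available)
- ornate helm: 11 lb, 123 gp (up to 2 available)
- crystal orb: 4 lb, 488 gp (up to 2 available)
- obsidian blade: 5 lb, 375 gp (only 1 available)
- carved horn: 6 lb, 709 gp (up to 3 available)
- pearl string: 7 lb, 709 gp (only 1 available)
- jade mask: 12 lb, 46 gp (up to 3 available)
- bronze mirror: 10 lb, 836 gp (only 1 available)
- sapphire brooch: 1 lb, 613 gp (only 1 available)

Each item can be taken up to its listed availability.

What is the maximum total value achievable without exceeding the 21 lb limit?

Ranking by ratio (value/lb): sapphire brooch 613.00, copper ingots 142.00, crystal orb 122.00.
Taking the top-ratio items first gives copper ingots + 2×crystal orb + carved horn + sapphire brooch for 2724 (18 lb).
The 3 lb tied up in copper ingots is better spent on carved horn — total rises to 3007 (21 lb).
Every other selection either busts 21 lb or exceeds an availability limit or fails to beat 3007.

3007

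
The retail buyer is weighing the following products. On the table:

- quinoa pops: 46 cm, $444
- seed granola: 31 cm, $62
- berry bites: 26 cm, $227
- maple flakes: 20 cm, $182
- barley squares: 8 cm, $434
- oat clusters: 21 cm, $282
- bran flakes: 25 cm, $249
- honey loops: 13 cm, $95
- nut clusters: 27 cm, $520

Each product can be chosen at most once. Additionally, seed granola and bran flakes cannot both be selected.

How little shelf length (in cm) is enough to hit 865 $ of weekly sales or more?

Need the lightest bundle worth ≥ 865.
barley squares + nut clusters reaches 954 using 35 cm.
Below 35 cm the best achievable stays under 865.

35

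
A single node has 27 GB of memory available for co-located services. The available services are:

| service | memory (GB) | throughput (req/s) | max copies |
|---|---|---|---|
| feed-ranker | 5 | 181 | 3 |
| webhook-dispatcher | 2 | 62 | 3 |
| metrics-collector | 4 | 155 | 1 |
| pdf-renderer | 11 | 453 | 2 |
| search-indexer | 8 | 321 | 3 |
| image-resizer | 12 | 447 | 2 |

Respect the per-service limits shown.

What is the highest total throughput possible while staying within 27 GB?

Taking the top-ratio services first gives metrics-collector + 2×pdf-renderer for 1061 (26 GB).
The 15 GB tied up in metrics-collector and pdf-renderer is better spent on 2×search-indexer — total rises to 1095 (27 GB).
Every other selection either busts 27 GB or exceeds an availability limit or fails to beat 1095.

1095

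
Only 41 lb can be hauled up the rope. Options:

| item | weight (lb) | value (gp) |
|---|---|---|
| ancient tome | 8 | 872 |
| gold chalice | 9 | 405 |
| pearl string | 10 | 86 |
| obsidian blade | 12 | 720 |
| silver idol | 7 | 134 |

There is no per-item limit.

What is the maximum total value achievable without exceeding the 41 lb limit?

4360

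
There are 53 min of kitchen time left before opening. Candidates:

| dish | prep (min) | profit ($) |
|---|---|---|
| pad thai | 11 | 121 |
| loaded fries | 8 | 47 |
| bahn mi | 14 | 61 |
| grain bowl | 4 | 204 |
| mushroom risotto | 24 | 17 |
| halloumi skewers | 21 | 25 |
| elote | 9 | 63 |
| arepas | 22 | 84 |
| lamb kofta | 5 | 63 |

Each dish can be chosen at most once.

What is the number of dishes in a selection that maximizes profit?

6

Optimal total is 559.
One optimal bundle: pad thai + loaded fries + bahn mi + grain bowl + elote + lamb kofta (51 min).
Every optimal selection uses 6 dishes.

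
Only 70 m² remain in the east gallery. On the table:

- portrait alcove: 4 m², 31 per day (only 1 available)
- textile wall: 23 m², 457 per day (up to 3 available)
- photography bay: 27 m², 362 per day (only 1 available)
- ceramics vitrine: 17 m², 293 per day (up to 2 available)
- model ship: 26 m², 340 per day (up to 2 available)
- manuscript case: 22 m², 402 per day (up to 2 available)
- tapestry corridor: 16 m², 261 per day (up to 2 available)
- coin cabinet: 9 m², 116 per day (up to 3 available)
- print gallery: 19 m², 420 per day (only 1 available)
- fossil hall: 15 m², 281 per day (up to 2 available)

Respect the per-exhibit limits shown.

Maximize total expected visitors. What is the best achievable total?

1371

Ranking by ratio (expected visitors/m²): print gallery 22.11, textile wall 19.87, fossil hall 18.73, manuscript case 18.27.
The ratio heuristic lands on portrait alcove + 2×textile wall + print gallery (1365) but leaves 1 m² idle.
Replace portrait alcove and print gallery with textile wall: the trade gains 6 net, giving 1371 at 69 m².
Nothing else within 70 m² beats 1371.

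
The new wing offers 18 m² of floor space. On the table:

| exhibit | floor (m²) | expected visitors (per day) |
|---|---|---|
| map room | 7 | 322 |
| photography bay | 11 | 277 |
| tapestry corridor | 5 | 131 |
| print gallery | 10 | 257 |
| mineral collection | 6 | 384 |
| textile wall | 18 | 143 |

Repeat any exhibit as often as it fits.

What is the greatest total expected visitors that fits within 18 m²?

1152

3×mineral collection uses 18 of the 18 m² and totals 1152.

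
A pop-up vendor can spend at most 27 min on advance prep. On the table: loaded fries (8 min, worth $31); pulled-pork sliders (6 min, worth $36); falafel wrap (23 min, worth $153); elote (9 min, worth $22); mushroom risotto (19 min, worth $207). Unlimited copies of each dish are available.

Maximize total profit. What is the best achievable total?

Pulled-pork sliders + mushroom risotto uses 25 of the 27 min and totals 243.

243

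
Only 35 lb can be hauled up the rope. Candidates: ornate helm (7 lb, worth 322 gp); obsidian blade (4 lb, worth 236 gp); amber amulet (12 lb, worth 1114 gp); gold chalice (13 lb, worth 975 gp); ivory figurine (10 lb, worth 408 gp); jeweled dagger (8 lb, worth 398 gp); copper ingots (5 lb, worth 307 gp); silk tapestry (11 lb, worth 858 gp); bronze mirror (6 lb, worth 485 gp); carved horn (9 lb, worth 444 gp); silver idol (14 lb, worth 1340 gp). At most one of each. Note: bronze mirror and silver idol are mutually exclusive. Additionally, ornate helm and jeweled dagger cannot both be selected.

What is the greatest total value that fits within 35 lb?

By value per lb: silver idol 95.71, amber amulet 92.83, bronze mirror 80.83 lead.
Best packing: obsidian blade + amber amulet + copper ingots + silver idol — 35 lb, 2997 total.
Nothing else feasible within 35 lb beats 2997.

2997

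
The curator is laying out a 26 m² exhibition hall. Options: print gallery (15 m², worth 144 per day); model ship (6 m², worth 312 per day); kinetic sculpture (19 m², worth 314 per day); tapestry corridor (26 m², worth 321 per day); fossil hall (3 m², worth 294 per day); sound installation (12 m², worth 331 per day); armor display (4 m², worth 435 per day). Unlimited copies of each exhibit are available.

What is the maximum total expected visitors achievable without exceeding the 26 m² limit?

Density check — armor display 108.75, fossil hall 98.00, model ship 52.00, sound installation 27.58 are the best per m².
Taking the top-ratio exhibits first gives 6×armor display for 2610 (24 m²).
Dropping armor display frees 4 m²; slotting in 2×fossil hall (6 m²) lifts the total to 2763 at 26 m².

2763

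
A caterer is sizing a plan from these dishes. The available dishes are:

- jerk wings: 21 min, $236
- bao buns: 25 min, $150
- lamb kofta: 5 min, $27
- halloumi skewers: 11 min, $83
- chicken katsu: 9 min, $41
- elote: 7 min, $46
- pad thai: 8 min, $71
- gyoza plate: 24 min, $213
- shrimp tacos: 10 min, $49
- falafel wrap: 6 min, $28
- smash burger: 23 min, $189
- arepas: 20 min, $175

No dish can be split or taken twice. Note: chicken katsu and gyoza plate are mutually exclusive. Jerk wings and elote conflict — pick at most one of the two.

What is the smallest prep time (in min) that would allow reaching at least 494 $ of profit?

52

Minimise min subject to total profit ≥ 494.
Taking jerk wings + pad thai + smash burger gives 496 (≥ 494) for 52 min.
Below 52 min the best achievable stays under 494.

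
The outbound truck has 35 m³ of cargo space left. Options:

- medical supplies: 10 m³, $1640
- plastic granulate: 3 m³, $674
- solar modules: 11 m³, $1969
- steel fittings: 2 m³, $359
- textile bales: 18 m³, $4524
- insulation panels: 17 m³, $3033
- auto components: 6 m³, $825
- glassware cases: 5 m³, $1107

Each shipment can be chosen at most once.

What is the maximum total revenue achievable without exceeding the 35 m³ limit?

7630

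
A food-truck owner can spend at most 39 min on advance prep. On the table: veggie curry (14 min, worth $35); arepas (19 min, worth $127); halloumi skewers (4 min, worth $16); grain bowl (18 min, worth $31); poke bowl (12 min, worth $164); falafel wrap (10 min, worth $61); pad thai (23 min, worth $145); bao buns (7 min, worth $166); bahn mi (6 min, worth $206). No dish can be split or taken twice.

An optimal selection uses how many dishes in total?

5

Optimal total is 613.
For example halloumi skewers + poke bowl + falafel wrap + bao buns + bahn mi achieves it, using 39 min.
All optima have 5 dishes.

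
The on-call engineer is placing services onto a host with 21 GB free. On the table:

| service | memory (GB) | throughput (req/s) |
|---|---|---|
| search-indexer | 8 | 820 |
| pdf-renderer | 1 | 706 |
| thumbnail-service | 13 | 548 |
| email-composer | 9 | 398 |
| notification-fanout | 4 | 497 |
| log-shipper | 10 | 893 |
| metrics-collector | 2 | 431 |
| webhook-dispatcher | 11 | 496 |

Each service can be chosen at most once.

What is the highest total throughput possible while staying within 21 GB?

2850

Greedy by ratio would take search-indexer + pdf-renderer + notification-fanout + metrics-collector: 15 GB used, total 2454.
The 4 GB tied up in notification-fanout is better spent on log-shipper — total rises to 2850 (21 GB).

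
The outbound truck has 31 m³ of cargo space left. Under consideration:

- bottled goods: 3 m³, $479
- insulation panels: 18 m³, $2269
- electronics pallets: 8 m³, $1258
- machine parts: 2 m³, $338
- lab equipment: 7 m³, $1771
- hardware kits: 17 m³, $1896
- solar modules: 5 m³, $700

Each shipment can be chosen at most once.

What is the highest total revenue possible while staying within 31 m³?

4857

A density-first pass picks bottled goods + electronics pallets + machine parts + lab equipment + solar modules — 4546 at 25 m³.
The 13 m³ tied up in electronics pallets and solar modules is better spent on insulation panels — total rises to 4857 (30 m³).
An exhaustive check of the 128 subsets confirms 4857.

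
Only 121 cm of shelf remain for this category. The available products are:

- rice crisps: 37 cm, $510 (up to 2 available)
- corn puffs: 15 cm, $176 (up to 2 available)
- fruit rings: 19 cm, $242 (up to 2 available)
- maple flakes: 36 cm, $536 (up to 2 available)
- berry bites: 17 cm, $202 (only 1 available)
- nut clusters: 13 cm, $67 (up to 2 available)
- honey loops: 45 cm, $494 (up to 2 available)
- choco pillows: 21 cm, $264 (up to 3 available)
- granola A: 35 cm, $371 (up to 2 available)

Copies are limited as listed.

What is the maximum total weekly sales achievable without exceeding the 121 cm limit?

1666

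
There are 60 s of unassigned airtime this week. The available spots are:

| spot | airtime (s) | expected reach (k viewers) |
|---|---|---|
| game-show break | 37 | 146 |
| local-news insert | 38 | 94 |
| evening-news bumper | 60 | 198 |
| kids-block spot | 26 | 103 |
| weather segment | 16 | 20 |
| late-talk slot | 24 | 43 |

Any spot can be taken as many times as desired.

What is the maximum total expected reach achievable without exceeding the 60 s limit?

206

The ratio ordering already packs tightly: 2×kids-block spot, 52 s, 206.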